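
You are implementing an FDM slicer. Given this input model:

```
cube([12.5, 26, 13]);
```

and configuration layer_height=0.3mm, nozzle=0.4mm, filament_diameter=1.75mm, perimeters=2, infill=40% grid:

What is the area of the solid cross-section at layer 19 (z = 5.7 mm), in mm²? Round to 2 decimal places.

At z = 5.7 mm: the cube is present — its section is the full 12.5×26 rectangle (area 325.00 mm²). Overall, the cross-section is a single solid region. Net area = 325.00 mm².

325.00 mm²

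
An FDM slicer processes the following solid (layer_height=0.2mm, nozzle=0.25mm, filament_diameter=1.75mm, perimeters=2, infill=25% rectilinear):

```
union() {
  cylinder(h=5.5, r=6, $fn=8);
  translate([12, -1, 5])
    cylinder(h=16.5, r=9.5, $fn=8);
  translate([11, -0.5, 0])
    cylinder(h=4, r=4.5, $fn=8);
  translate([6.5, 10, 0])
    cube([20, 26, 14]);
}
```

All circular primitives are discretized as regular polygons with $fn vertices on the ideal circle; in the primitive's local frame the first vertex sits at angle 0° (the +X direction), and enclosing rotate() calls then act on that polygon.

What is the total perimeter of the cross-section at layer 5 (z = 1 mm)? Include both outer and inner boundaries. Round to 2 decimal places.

At z = 1 mm: the cylinder: section is a regular 8-gon, circumradius r=6 (perimeter = 2·8·6.000·sin(180°/8) = 36.74 mm); the cylinder at (12, -1) is absent (z outside [5, 21.5]); the r=4.5 cylinder at (11, -0.5) contributes a regular 8-gon of circumradius 4.5 (perimeter = 2·8·4.500·sin(180°/8) = 27.55 mm); the cube at (6.5, 10) (footprint 20×26) is included at this height (perimeter 92.00 mm); Taking the union: the 3 present regions are separate (no shared area or edge), so areas and boundary lengths simply add and each stays a separate island — boundary = 156.29 mm. Overall, the cross-section has 3 separate islands. Total boundary length (outer) = 156.29 mm.

156.29 mm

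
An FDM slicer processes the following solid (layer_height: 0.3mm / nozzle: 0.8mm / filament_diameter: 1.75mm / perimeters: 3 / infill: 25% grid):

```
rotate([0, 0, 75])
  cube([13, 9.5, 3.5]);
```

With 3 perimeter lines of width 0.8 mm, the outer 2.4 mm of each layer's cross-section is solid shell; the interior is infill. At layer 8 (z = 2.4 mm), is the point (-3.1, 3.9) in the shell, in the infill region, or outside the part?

At z = 2.4 mm: the cube (footprint 13×9.5) is included at this height; (rotated 75° about Z; rotation is an isometry so areas/perimeters/island counts are preserved). Overall, the cross-section is a single solid region. Undo the 75° rotation: the query point maps to (2.965, 4.004) in the un-rotated model frame. The nearest boundary edge runs (0.00, 9.50)→(0.00, 0.00); distance from the point to it = 2.96 mm. The point is inside the cross-section and 2.96 mm from the nearest boundary — more than the 2.4 mm shell width (3 × 0.8), so it's in the infill interior.

infill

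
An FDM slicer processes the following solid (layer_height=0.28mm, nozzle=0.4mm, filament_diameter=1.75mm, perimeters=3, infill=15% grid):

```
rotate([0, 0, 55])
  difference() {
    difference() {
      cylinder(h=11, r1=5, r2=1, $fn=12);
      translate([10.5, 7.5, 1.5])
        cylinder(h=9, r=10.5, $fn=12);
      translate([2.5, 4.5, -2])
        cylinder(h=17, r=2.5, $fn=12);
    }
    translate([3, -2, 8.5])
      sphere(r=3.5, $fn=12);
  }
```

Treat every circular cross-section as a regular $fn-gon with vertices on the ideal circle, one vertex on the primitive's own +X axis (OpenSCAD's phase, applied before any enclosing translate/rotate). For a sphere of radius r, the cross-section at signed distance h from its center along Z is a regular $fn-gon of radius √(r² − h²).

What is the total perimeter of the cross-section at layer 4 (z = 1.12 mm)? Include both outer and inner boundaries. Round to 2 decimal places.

At z = 1.12 mm: the cone (r1=5→r2=1) has section circumradius 4.593 here — a regular 12-gon (perimeter = 2·12·4.593·sin(180°/12) = 28.53 mm); the cylinder at (10.5, 7.5) is not intersected at this z (z outside [1.5, 10.5]); the cylinder at (2.5, 4.5): section is a regular 12-gon, circumradius r=2.5 (perimeter = 2·12·2.500·sin(180°/12) = 15.53 mm); Taking the first minus the rest: starting from the cone, the r=2.5 cylinder at (2.5, 4.5) partially overlaps it — only the 5.30 mm² overlap (of its 18.75 mm²) is removed, clipping the outline — boundary = 29.39 mm; the sphere at (3, -2) is absent (|z−center|=7.380 > r=3.5); Taking the first minus the rest: none of the subtracted shapes is present at this height, so the result so far is unchanged — boundary = 29.39 mm; (whole slice rotated 55° about Z — lengths, areas and connectivity unchanged). Overall, the cross-section is a single solid region. Total boundary length (outer) = 29.39 mm.

29.39 mm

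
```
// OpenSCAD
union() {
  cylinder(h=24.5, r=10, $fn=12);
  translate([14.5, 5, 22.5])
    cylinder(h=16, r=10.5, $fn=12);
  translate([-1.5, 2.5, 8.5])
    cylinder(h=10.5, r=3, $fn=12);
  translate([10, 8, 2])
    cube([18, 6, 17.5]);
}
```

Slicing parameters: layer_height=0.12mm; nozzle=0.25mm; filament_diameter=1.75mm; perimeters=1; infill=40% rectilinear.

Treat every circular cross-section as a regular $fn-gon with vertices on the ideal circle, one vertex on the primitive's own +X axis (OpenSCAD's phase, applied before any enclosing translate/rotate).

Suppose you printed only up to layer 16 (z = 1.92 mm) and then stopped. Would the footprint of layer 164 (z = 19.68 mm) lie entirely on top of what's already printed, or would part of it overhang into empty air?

Compare the two slices. At z = 1.92: the r=10 cylinder gives a regular 12-gon of circumradius 10 (constant along its height) (area = (12/2)·10.000²·sin(360°/12) = 300.00 mm²); the cylinder at (14.5, 5) is absent (z outside [22.5, 38.5]); the cylinder at (-1.5, 2.5) is not intersected at this z (z outside [8.5, 19]); the cube at (10, 8) is absent (z outside [2, 19.5]); Combining (union): only the r=10 cylinder is present, so the union is just that shape — area = 300.00 mm². At z = 19.68: the r=10 cylinder contributes a regular 12-gon of circumradius 10 (area = (12/2)·10.000²·sin(360°/12) = 300.00 mm²); the cylinder at (14.5, 5) is not intersected at this z (z outside [22.5, 38.5]); the cylinder at (-1.5, 2.5) does not reach this height (z outside [8.5, 19]); the cube at (10, 8) is not intersected at this z (z outside [2, 19.5]); Merging all regions: only the r=10 cylinder is present, so the union is just that shape — area = 300.00 mm². Checking containment: the cross-section at z = 19.68 is a subset of the cross-section at z = 1.92.

entirely on top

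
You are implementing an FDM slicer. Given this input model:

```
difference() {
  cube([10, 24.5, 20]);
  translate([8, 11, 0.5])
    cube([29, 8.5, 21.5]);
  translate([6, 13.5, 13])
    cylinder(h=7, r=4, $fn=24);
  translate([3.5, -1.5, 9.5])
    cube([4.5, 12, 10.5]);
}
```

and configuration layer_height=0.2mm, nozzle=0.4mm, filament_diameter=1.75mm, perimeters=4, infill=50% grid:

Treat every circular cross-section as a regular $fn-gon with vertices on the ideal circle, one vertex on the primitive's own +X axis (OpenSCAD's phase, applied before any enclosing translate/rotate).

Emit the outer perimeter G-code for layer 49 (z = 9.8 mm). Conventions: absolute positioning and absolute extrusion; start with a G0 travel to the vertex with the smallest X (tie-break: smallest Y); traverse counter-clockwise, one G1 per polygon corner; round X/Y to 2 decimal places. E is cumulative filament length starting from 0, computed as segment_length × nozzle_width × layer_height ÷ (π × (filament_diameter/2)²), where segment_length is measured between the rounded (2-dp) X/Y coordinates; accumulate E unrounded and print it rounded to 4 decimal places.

G0 X0.00 Y0.00 Z9.80
G1 X3.50 Y0.00 E0.1164
G1 X3.50 Y10.50 E0.4656
G1 X8.00 Y10.50 E0.6153
G1 X8.00 Y0.00 E0.9645
G1 X10.00 Y0.00 E1.0311
G1 X10.00 Y11.00 E1.3969
G1 X8.00 Y11.00 E1.4634
G1 X8.00 Y19.50 E1.7462
G1 X10.00 Y19.50 E1.8127
G1 X10.00 Y24.50 E1.9790
G1 X0.00 Y24.50 E2.3116
G1 X0.00 Y0.00 E3.1265

At z = 9.8 mm: the cube (footprint 10×24.5) is included at this height; the 29×8.5 cube at (8, 11) contributes its full rectangle; the cylinder at (6, 13.5) is not intersected at this z (z outside [13, 20]); the cube at (3.5, -1.5) is present — its section is the full 4.5×12 rectangle; Taking the first minus the rest: starting from the 10×24.5 cube, the 29×8.5 cube at (8, 11) partially overlaps it — only the 17.00 mm² overlap (of its 246.50 mm²) is removed, clipping the outline; the 4.5×12 cube at (3.5, -1.5) partially overlaps it — only the 47.25 mm² overlap (of its 54.00 mm²) is removed, clipping the outline — 1 connected region. The outline is a single polygon with 12 vertices. Extrusion per mm of travel: 0.4 × 0.2 / (π × 0.875²) = 0.033260. Accumulating E over each segment gives final E = 3.1265.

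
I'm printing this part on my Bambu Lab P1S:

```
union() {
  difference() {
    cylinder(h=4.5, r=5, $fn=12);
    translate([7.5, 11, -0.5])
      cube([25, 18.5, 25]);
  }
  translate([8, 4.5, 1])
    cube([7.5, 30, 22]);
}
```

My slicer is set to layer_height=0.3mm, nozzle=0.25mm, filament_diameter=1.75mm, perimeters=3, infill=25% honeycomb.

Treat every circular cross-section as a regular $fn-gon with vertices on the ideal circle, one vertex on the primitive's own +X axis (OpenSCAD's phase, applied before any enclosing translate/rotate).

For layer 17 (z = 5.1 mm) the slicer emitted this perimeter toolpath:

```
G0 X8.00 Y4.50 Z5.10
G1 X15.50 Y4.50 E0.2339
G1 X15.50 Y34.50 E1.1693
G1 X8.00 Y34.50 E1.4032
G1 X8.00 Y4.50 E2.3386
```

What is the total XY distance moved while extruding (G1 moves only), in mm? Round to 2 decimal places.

75.00 mm

Sum the Euclidean lengths of each G1 segment: total = 75.00 mm.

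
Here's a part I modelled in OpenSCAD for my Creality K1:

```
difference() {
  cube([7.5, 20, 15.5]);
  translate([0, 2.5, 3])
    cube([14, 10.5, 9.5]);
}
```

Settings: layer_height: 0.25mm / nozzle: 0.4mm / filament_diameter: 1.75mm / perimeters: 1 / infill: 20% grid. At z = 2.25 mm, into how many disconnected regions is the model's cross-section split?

1

At z = 2.25 mm: the cube is present — its section is the full 7.5×20 rectangle; the cube at (0, 2.5) is not intersected at this z (z outside [3, 12.5]); Subtracting the remaining from the first: none of the subtracted shapes is present at this height, so the 7.5×20 cube is unchanged — 1 connected region. The result has 1 disconnected region.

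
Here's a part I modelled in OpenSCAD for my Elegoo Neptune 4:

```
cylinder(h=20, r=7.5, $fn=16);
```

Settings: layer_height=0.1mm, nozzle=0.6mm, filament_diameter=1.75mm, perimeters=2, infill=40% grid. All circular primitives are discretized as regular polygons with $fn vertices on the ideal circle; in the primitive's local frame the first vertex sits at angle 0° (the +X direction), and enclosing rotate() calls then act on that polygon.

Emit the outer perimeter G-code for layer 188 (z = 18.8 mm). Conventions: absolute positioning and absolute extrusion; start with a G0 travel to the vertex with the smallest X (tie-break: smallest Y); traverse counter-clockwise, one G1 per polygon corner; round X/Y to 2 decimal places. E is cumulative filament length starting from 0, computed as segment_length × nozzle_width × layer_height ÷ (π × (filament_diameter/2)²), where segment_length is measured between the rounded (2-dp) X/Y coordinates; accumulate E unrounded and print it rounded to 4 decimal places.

G0 X-7.50 Y0.00 Z18.80
G1 X-6.93 Y-2.87 E0.0730
G1 X-5.30 Y-5.30 E0.1460
G1 X-2.87 Y-6.93 E0.2190
G1 X0.00 Y-7.50 E0.2920
G1 X2.87 Y-6.93 E0.3650
G1 X5.30 Y-5.30 E0.4379
G1 X6.93 Y-2.87 E0.5109
G1 X7.50 Y0.00 E0.5839
G1 X6.93 Y2.87 E0.6569
G1 X5.30 Y5.30 E0.7299
G1 X2.87 Y6.93 E0.8029
G1 X0.00 Y7.50 E0.8759
G1 X-2.87 Y6.93 E0.9489
G1 X-5.30 Y5.30 E1.0219
G1 X-6.93 Y2.87 E1.0949
G1 X-7.50 Y0.00 E1.1679

At z = 18.8 mm: the r=7.5 cylinder gives a regular 16-gon of circumradius 7.5 (constant along its height). The outline is a single polygon with 16 vertices. Extrusion per mm of travel: 0.6 × 0.1 / (π × 0.875²) = 0.024945. Accumulating E over each segment gives final E = 1.1679.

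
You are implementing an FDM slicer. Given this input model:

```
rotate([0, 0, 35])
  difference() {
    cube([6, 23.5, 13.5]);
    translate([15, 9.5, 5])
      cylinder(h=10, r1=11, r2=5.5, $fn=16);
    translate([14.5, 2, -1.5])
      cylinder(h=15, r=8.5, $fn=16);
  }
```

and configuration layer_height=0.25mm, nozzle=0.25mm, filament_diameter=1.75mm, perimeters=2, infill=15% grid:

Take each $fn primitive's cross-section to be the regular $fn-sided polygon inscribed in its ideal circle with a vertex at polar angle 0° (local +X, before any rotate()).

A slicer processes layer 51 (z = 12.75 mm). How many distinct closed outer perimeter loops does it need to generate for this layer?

At z = 12.75 mm: the cube is present — its section is the full 6×23.5 rectangle; the cone at (15, 9.5) contributes a regular 16-gon of circumradius 6.737 (interpolated between r1=11 and r2=5.5 at t=0.775); the r=8.5 cylinder at (14.5, 2) contributes a regular 16-gon of circumradius 8.5; Subtracting the remaining from the first: starting from the 6×23.5 cube, the cone at (15, 9.5) misses the remaining region (no effect); the r=8.5 cylinder at (14.5, 2) misses the remaining region (no effect) — 1 connected region; (whole slice rotated 35° about Z — lengths, areas and connectivity unchanged). The result has 1 disconnected region.

1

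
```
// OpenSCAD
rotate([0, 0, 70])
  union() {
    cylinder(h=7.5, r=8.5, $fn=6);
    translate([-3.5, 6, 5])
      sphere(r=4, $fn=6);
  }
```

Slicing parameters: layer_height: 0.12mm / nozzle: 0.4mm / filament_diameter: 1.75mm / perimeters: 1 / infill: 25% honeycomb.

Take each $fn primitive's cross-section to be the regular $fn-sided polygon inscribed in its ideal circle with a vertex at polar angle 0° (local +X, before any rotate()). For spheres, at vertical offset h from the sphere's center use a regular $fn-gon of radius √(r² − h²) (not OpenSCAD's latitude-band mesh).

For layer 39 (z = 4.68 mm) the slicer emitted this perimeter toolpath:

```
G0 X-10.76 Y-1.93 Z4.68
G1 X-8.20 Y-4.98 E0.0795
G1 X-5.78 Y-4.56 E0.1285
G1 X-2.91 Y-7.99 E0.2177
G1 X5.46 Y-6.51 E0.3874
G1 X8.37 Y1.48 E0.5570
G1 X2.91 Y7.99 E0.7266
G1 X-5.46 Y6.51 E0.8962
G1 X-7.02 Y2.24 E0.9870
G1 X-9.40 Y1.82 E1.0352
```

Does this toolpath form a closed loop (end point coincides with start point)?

no

Start point (G0): (-10.76, -1.93). End point (last G1): the path does not return to the start — open.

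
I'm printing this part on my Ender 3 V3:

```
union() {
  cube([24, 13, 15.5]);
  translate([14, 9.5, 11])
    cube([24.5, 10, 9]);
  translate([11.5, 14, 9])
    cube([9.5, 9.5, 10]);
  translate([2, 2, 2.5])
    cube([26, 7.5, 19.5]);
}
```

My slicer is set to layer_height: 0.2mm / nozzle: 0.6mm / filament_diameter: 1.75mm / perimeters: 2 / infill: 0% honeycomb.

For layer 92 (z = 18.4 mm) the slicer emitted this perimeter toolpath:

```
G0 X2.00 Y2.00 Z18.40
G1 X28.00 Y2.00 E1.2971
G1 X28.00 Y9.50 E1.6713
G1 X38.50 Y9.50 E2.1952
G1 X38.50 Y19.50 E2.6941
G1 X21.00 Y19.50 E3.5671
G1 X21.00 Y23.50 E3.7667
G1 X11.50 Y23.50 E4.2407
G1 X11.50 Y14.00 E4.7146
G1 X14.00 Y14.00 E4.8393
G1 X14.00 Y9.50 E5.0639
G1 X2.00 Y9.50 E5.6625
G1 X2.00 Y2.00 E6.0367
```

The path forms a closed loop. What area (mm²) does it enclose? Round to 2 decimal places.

491.75 mm²

Apply the shoelace formula to the sequence of (X, Y) vertices; enclosed area = 491.75 mm².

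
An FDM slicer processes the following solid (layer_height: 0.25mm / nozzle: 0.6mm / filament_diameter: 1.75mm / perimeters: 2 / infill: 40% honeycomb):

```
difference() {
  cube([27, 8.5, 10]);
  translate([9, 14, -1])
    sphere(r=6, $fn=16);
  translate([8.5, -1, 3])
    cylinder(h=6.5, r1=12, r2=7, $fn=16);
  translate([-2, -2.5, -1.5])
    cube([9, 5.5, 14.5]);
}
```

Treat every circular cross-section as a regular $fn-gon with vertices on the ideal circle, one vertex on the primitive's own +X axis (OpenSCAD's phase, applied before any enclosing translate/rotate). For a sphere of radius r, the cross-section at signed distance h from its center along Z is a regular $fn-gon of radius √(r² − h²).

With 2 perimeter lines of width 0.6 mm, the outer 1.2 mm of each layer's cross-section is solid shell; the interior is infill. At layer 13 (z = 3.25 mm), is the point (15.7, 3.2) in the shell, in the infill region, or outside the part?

At z = 3.25 mm: the cube is present — its section is the full 27×8.5 rectangle; the r=6 sphere at (9, 14) slices to a regular 16-gon of circumradius 4.235 (√(r²−h²) with h=4.25 from center); the cone at (8.5, -1) (r1=12→r2=7) has section circumradius 11.808 here — a regular 16-gon; the 9×5.5 cube at (-2, -2.5) contributes its full rectangle; After the difference (first − rest): starting from the 27×8.5 cube, the r=6 sphere at (9, 14) misses the remaining region (no effect); the cone at (8.5, -1) partially overlaps it — only the 156.19 mm² overlap (of its 426.83 mm²) is removed, clipping the outline; the 9×5.5 cube at (-2, -2.5) misses the remaining region (no effect) — 2 connected regions. Overall, the cross-section has 2 separate islands. The nearest boundary edge runs (19.41, 3.52)→(16.85, 7.35); distance from the point to it = 3.26 mm. The point is not inside any of the regions above, so it lies outside the cross-section (3.26 mm from the nearest boundary).

outside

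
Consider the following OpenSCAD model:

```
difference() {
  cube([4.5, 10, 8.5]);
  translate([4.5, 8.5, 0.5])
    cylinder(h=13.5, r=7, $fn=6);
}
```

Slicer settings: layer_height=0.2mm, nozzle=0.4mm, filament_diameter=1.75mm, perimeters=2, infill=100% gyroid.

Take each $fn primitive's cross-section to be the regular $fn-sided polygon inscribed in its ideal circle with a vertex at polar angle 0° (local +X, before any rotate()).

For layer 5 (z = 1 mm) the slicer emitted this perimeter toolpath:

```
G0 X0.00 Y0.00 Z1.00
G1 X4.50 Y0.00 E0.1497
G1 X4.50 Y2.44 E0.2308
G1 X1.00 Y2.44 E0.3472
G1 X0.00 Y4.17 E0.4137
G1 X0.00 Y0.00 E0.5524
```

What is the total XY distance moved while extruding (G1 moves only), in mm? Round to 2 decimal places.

16.61 mm

Sum the Euclidean lengths of each G1 segment: total = 16.61 mm.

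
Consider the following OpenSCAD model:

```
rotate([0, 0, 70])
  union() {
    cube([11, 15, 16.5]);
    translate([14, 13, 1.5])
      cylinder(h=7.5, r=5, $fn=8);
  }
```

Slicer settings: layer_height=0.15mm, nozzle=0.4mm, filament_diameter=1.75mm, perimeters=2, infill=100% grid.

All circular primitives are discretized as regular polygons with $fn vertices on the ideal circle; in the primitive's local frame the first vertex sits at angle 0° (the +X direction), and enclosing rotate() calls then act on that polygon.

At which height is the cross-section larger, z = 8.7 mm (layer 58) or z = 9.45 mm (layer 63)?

Layer 58 (z = 8.7): the 11×15 cube contributes its full rectangle (area 165.00 mm²); the cylinder at (14, 13): section is a regular 8-gon, circumradius r=5 (area = (8/2)·5.000²·sin(360°/8) = 70.71 mm²); Merging all regions: the regions partially overlap — summed areas 235.71 mm² minus the doubly-counted overlap 7.71 mm² gives 228.00 mm² — area = 228.00 mm²; (whole slice rotated 70° about Z — lengths, areas and connectivity unchanged). So its area = 228.00 mm². Layer 63 (z = 9.45): the cube (footprint 11×15) is included at this height (area 165.00 mm²); the cylinder at (14, 13) is not intersected at this z (z outside [1.5, 9]); Taking the union: only the 11×15 cube is present, so the union is just that shape — area = 165.00 mm²; (whole slice rotated 70° about Z — lengths, areas and connectivity unchanged). So its area = 165.00 mm². Layer 58 is larger (228.00 vs 165.00 mm²).

layer 58 (z = 8.7 mm)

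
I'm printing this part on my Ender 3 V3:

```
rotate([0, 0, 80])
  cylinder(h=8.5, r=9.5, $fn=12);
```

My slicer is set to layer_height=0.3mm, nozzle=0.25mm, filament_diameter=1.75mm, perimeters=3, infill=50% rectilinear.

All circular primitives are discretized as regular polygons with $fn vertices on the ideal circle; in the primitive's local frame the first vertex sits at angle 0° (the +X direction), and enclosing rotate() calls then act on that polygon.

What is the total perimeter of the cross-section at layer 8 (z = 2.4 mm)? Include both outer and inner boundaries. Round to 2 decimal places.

At z = 2.4 mm: the r=9.5 cylinder gives a regular 12-gon of circumradius 9.5 (constant along its height) (perimeter = 2·12·9.500·sin(180°/12) = 59.01 mm); (whole slice rotated 80° about Z — lengths, areas and connectivity unchanged). Overall, the cross-section is a single solid region. Total boundary length (outer) = 59.01 mm.

59.01 mm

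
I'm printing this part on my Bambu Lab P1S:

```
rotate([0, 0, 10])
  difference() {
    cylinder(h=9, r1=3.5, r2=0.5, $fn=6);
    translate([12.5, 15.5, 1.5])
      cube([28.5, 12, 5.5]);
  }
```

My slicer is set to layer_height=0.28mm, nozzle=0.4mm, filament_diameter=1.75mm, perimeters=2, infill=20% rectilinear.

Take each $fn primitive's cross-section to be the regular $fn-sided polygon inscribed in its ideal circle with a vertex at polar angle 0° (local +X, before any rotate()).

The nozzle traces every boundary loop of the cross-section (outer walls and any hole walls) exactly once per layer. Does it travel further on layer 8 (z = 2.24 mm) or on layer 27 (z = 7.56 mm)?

layer 8 (z = 2.24 mm)

Layer 8 (z = 2.24): the cone: at t=0.249 of its height the radius interpolates to r₁+(r₂−r₁)t = 2.753, giving a regular 6-gon of that circumradius (perimeter = 2·6·2.753·sin(180°/6) = 16.52 mm); the 28.5×12 cube at (12.5, 15.5) contributes its full rectangle (perimeter 81.00 mm); After the difference (first − rest): starting from the cone, the 28.5×12 cube at (12.5, 15.5) misses the remaining region (no effect) — boundary = 16.52 mm; (whole slice rotated 10° about Z — lengths, areas and connectivity unchanged). So its perimeter = 16.52 mm. Layer 27 (z = 7.56): the cone: at t=0.840 of its height the radius interpolates to r₁+(r₂−r₁)t = 0.980, giving a regular 6-gon of that circumradius (perimeter = 2·6·0.980·sin(180°/6) = 5.88 mm); the cube at (12.5, 15.5) is absent (z outside [1.5, 7]); Taking the first minus the rest: none of the subtracted shapes is present at this height, so the cone is unchanged — boundary = 5.88 mm; (whole slice rotated 10° about Z — lengths, areas and connectivity unchanged). So its perimeter = 5.88 mm. Layer 8 is larger (16.52 vs 5.88 mm).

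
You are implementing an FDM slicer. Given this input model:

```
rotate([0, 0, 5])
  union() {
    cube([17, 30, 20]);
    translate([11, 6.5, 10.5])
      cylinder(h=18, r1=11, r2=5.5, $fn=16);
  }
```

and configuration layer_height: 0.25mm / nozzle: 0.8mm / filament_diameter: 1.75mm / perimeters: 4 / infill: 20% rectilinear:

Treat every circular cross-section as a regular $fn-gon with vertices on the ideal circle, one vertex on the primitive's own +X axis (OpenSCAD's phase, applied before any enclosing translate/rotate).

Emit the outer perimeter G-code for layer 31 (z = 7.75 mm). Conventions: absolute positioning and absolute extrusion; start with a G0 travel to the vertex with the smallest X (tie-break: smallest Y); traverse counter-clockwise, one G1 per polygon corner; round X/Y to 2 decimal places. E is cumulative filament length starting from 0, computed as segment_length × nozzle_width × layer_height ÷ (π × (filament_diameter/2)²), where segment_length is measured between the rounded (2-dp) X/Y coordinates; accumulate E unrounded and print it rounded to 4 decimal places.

G0 X-2.61 Y29.89 Z7.75
G1 X0.00 Y0.00 E2.4948
G1 X16.94 Y1.48 E3.9088
G1 X14.32 Y31.37 E6.4036
G1 X-2.61 Y29.89 E7.8168

At z = 7.75 mm: the 17×30 cube contributes its full rectangle; the cone at (11, 6.5) does not reach this height (z outside [10.5, 28.5]); Merging all regions: only the 17×30 cube is present, so the union is just that shape — 1 connected region; (whole slice rotated 5° about Z — lengths, areas and connectivity unchanged). The outline is a single polygon with 4 vertices. Extrusion per mm of travel: 0.8 × 0.25 / (π × 0.875²) = 0.083150. Accumulating E over each segment gives final E = 7.8168.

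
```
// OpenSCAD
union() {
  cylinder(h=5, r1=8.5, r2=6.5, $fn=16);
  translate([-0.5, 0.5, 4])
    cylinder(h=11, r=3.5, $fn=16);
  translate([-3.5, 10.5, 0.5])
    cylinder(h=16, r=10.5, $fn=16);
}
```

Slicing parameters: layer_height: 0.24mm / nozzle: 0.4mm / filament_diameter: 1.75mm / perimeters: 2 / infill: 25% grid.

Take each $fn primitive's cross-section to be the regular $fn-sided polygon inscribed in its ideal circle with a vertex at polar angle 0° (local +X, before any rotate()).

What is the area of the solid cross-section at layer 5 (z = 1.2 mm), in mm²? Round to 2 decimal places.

At z = 1.2 mm: the cone (r1=8.5→r2=6.5) has section circumradius 8.020 here — a regular 16-gon (area = (16/2)·8.020²·sin(360°/16) = 196.91 mm²); the cylinder at (-0.5, 0.5) is not intersected at this z (z outside [4, 15]); the cylinder at (-3.5, 10.5): section is a regular 16-gon, circumradius r=10.5 (area = (16/2)·10.500²·sin(360°/16) = 337.53 mm²); Combining (union): the regions partially overlap — summed areas 534.44 mm² minus the doubly-counted overlap 72.09 mm² gives 462.35 mm² — area = 462.35 mm². Overall, the cross-section is a single solid region. Net area = 462.35 mm².

462.35 mm²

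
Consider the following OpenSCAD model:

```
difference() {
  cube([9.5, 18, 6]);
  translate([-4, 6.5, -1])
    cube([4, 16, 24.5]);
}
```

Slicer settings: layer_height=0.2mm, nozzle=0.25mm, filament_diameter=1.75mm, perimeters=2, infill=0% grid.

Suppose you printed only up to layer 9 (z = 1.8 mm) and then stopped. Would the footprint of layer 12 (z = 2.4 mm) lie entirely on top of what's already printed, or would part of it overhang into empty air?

entirely on top

Compare the two slices. At z = 1.8: the 9.5×18 cube contributes its full rectangle (area 171.00 mm²); the cube at (-4, 6.5) (footprint 4×16) is included at this height (area 64.00 mm²); Taking the first minus the rest: starting from the 9.5×18 cube (171.00 mm²), the 4×16 cube at (-4, 6.5) misses the remaining region (no effect) — area = 171.00 mm². At z = 2.4: the 9.5×18 cube contributes its full rectangle (area 171.00 mm²); the cube at (-4, 6.5) (footprint 4×16) is included at this height (area 64.00 mm²); After the difference (first − rest): starting from the 9.5×18 cube (171.00 mm²), the 4×16 cube at (-4, 6.5) misses the remaining region (no effect) — area = 171.00 mm². Checking containment: the cross-section at z = 2.4 is a subset of the cross-section at z = 1.8.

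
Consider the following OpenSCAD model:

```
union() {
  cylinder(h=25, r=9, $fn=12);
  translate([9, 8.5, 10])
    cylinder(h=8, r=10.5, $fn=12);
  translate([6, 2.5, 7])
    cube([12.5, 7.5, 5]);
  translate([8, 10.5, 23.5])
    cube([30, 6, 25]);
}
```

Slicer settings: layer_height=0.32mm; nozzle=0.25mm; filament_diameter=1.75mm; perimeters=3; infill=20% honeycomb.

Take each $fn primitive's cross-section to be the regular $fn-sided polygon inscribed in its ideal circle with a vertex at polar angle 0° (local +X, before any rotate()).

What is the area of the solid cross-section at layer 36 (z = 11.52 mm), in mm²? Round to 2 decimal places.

507.76 mm²

At z = 11.52 mm: the r=9 cylinder contributes a regular 12-gon of circumradius 9 (area = (12/2)·9.000²·sin(360°/12) = 243.00 mm²); the r=10.5 cylinder at (9, 8.5) contributes a regular 12-gon of circumradius 10.5 (area = (12/2)·10.500²·sin(360°/12) = 330.75 mm²); the cube at (6, 2.5) is present — its section is the full 12.5×7.5 rectangle (area 93.75 mm²); the cube at (8, 10.5) does not reach this height (z outside [23.5, 48.5]); Merging all regions: the regions partially overlap — summed areas 667.50 mm² minus the doubly-counted overlap 159.74 mm² gives 507.76 mm² — area = 507.76 mm². Overall, the cross-section is a single solid region. Net area = 507.76 mm².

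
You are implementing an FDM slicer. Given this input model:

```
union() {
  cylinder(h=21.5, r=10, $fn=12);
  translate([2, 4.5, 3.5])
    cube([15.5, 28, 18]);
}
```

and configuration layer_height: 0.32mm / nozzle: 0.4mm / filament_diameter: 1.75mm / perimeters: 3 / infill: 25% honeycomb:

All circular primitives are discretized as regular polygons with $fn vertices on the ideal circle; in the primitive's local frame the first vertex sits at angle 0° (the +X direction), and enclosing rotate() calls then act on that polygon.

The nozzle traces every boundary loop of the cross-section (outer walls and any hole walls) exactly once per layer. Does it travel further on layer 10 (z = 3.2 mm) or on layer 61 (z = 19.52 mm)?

Layer 10 (z = 3.2): the cylinder: section is a regular 12-gon, circumradius r=10 (perimeter = 2·12·10.000·sin(180°/12) = 62.12 mm); the cube at (2, 4.5) is absent (z outside [3.5, 21.5]); Combining (union): only the r=10 cylinder is present, so the union is just that shape — boundary = 62.12 mm. So its perimeter = 62.12 mm. Layer 61 (z = 19.52): the r=10 cylinder gives a regular 12-gon of circumradius 10 (constant along its height) (perimeter = 2·12·10.000·sin(180°/12) = 62.12 mm); the cube at (2, 4.5) is present — its section is the full 15.5×28 rectangle (perimeter 87.00 mm); Taking the union: the regions partially overlap (shared area 22.25 mm²), so the edge portions inside another operand are dropped and the merged outline is re-measured after clipping — boundary = 128.56 mm. So its perimeter = 128.56 mm. Layer 61 is larger (128.56 vs 62.12 mm).

layer 61 (z = 19.52 mm)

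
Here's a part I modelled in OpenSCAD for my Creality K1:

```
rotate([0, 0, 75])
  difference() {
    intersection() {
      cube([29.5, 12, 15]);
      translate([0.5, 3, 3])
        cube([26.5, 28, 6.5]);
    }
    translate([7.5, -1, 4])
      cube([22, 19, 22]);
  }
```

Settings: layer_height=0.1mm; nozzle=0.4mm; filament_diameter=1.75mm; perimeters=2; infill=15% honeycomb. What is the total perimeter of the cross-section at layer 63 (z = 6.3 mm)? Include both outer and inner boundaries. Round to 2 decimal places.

At z = 6.3 mm: the 29.5×12 cube contributes its full rectangle (perimeter 83.00 mm); the cube at (0.5, 3) (footprint 26.5×28) is included at this height (perimeter 109.00 mm); Taking the intersection: the 26.5×28 cube at (0.5, 3) partially overlaps the 29.5×12 cube; clipping to the common part keeps 238.50 mm² — boundary = 71.00 mm; the cube at (7.5, -1) (footprint 22×19) is included at this height (perimeter 82.00 mm); After the difference (first − rest): starting from that combined region, the 22×19 cube at (7.5, -1) partially overlaps it — only the 175.50 mm² overlap (of its 418.00 mm²) is removed, clipping the outline — boundary = 32.00 mm; (rotated 75° about Z; rotation is an isometry so areas/perimeters/island counts are preserved). Overall, the cross-section is a single solid region. Total boundary length (outer) = 32.00 mm.

32.00 mm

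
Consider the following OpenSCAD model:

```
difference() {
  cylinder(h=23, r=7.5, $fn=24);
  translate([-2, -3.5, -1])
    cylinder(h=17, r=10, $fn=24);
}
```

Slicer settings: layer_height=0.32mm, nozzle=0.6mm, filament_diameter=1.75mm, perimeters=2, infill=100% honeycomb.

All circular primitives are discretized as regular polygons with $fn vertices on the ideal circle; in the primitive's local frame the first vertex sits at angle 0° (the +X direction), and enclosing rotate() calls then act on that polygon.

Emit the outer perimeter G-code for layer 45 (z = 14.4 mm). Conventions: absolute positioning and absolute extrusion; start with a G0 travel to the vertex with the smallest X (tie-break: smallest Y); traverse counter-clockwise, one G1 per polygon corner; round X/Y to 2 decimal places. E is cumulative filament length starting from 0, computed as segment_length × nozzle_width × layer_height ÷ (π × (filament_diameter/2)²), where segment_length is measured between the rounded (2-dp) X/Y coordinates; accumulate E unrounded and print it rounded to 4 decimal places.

At z = 14.4 mm: the cylinder: section is a regular 24-gon, circumradius r=7.5; the r=10 cylinder at (-2, -3.5) gives a regular 24-gon of circumradius 10 (constant along its height); Subtracting the remaining from the first: starting from the r=7.5 cylinder, the r=10 cylinder at (-2, -3.5) partially overlaps it — only the 158.95 mm² overlap (of its 310.58 mm²) is removed, clipping the outline — 1 connected region. The outline is a single polygon with 16 vertices. Extrusion per mm of travel: 0.6 × 0.32 / (π × 0.875²) = 0.079824. Accumulating E over each segment gives final E = 2.4848.

G0 X-4.10 Y6.22 Z14.40
G1 X-2.00 Y6.50 E0.1691
G1 X0.59 Y6.16 E0.3776
G1 X3.00 Y5.16 E0.5859
G1 X5.07 Y3.57 E0.7943
G1 X6.66 Y1.50 E1.0026
G1 X7.45 Y-0.40 E1.1669
G1 X7.50 Y0.00 E1.1991
G1 X7.24 Y1.94 E1.3553
G1 X6.50 Y3.75 E1.5114
G1 X5.30 Y5.30 E1.6679
G1 X3.75 Y6.50 E1.8243
G1 X1.94 Y7.24 E1.9804
G1 X0.00 Y7.50 E2.1367
G1 X-1.94 Y7.24 E2.2929
G1 X-3.75 Y6.50 E2.4490
G1 X-4.10 Y6.22 E2.4848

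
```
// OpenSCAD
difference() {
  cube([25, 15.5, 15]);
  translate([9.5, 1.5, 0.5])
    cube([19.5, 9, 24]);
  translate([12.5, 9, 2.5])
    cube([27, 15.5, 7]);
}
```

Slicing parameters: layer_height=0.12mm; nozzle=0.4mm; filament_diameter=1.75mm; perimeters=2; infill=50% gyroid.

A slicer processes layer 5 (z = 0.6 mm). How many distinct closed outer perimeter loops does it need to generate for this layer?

At z = 0.6 mm: the cube (footprint 25×15.5) is included at this height; the cube at (9.5, 1.5) is present — its section is the full 19.5×9 rectangle; the cube at (12.5, 9) is not intersected at this z (z outside [2.5, 9.5]); Taking the first minus the rest: starting from the 25×15.5 cube, the 19.5×9 cube at (9.5, 1.5) partially overlaps it — only the 139.50 mm² overlap (of its 175.50 mm²) is removed, clipping the outline — 1 connected region. The result has 1 disconnected region.

1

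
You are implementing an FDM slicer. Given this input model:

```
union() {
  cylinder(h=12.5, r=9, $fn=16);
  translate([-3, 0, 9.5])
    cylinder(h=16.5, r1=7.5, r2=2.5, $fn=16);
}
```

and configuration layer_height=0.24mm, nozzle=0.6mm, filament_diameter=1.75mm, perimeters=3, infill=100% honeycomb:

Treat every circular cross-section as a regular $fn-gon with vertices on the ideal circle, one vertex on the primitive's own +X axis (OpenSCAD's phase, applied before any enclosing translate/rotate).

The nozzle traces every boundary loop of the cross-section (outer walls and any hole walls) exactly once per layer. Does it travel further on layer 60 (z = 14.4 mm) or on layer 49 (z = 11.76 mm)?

layer 49 (z = 11.76 mm)

Layer 60 (z = 14.4): the cylinder is not intersected at this z (z outside [0, 12.5]); the cone at (-3, 0): at t=0.297 of its height the radius interpolates to r₁+(r₂−r₁)t = 6.015, giving a regular 16-gon of that circumradius (perimeter = 2·16·6.015·sin(180°/16) = 37.55 mm); Taking the union: only the cone at (-3, 0) is present, so the union is just that shape — boundary = 37.55 mm. So its perimeter = 37.55 mm. Layer 49 (z = 11.76): the r=9 cylinder contributes a regular 16-gon of circumradius 9 (perimeter = 2·16·9.000·sin(180°/16) = 56.19 mm); the cone at (-3, 0) (r1=7.5→r2=2.5) has section circumradius 6.815 here — a regular 16-gon (perimeter = 2·16·6.815·sin(180°/16) = 42.55 mm); Combining (union): the regions partially overlap (shared area 135.53 mm²), so the edge portions inside another operand are dropped and the merged outline is re-measured after clipping — boundary = 57.10 mm. So its perimeter = 57.10 mm. Layer 49 is larger (57.10 vs 37.55 mm).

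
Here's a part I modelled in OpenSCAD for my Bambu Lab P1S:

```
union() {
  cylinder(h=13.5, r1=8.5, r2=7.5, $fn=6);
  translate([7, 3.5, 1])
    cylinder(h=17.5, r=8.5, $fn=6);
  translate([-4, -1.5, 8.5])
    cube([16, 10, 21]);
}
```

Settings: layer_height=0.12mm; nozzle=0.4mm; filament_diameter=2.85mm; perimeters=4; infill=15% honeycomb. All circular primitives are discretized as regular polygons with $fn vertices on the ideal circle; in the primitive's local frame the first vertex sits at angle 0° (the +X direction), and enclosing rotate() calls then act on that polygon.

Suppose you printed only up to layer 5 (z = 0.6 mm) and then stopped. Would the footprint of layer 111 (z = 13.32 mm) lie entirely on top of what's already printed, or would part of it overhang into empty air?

Compare the two slices. At z = 0.6: the cone (r1=8.5→r2=7.5) has section circumradius 8.456 here — a regular 6-gon (area = (6/2)·8.456²·sin(360°/6) = 185.75 mm²); the cylinder at (7, 3.5) is absent (z outside [1, 18.5]); the cube at (-4, -1.5) does not reach this height (z outside [8.5, 29.5]); Combining (union): only the cone is present, so the union is just that shape — area = 185.75 mm². At z = 13.32: the cone (r1=8.5→r2=7.5) has section circumradius 7.513 here — a regular 6-gon (area = (6/2)·7.513²·sin(360°/6) = 146.66 mm²); the cylinder at (7, 3.5): section is a regular 6-gon, circumradius r=8.5 (area = (6/2)·8.500²·sin(360°/6) = 187.71 mm²); the cube at (-4, -1.5) is present — its section is the full 16×10 rectangle (area 160.00 mm²); Combining (union): the regions partially overlap — summed areas 494.37 mm² minus the doubly-counted overlap 209.03 mm² gives 285.34 mm² — area = 285.34 mm². Checking containment: at z = 13.32 the cross-section extends beyond the z = 0.6 cross-section by about 121.95 mm².

part overhangs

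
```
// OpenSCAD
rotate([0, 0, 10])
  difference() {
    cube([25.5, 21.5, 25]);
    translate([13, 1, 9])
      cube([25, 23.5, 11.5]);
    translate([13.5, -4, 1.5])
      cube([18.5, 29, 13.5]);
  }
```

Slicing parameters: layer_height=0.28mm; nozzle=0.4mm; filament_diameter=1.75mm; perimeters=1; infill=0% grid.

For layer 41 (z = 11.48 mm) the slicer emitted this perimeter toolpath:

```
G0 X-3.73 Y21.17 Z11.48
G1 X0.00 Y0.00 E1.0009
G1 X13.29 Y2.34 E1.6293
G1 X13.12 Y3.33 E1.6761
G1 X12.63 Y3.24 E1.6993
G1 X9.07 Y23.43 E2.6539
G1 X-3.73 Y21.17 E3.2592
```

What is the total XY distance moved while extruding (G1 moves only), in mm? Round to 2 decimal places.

69.99 mm

Sum the Euclidean lengths of each G1 segment: total = 69.99 mm.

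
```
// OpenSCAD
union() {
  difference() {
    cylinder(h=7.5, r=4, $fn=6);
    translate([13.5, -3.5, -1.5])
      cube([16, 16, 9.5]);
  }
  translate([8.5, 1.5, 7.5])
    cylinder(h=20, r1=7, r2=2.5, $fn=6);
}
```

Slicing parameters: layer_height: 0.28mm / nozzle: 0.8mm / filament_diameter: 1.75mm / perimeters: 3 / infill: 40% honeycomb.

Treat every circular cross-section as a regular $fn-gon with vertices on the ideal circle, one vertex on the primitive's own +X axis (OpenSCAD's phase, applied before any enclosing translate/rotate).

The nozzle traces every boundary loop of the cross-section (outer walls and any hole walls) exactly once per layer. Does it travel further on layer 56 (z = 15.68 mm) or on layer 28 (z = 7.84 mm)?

Layer 56 (z = 15.68): the cylinder does not reach this height (z outside [0, 7.5]); the cube at (13.5, -3.5) is absent (z outside [-1.5, 8]); Taking the first minus the rest: the first operand is absent here, so nothing remains; the cone at (8.5, 1.5) contributes a regular 6-gon of circumradius 5.160 (interpolated between r1=7 and r2=2.5 at t=0.409) (perimeter = 2·6·5.160·sin(180°/6) = 30.96 mm); Taking the union: only the cone at (8.5, 1.5) is present, so the union is just that shape — boundary = 30.96 mm. So its perimeter = 30.96 mm. Layer 28 (z = 7.84): the cylinder does not reach this height (z outside [0, 7.5]); the 16×16 cube at (13.5, -3.5) contributes its full rectangle (perimeter 64.00 mm); After the difference (first − rest): the first operand is absent here, so nothing remains; the cone at (8.5, 1.5) (r1=7→r2=2.5) has section circumradius 6.923 here — a regular 6-gon (perimeter = 2·6·6.923·sin(180°/6) = 41.54 mm); Taking the union: only the cone at (8.5, 1.5) is present, so the union is just that shape — boundary = 41.54 mm. So its perimeter = 41.54 mm. Layer 28 is larger (41.54 vs 30.96 mm).

layer 28 (z = 7.84 mm)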